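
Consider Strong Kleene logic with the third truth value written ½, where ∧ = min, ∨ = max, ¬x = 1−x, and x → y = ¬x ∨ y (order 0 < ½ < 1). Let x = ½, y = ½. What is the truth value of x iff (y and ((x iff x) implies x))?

x iff x = ½ iff ½ = ½
(x iff x) implies x = ½ implies ½ = ½
y and ((x iff x) implies x) = ½ and ½ = ½
x iff (y and ((x iff x) implies x)) = ½ iff ½ = ½

½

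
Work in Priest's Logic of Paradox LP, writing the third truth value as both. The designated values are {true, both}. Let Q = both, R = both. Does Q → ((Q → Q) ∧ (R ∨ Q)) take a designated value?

Q → Q = both → both = both
R ∨ Q = both ∨ both = both
(Q → Q) ∧ (R ∨ Q) = both ∧ both = both
Q → ((Q → Q) ∧ (R ∨ Q)) = both → both = both
both ∈ {true, both}.

Yes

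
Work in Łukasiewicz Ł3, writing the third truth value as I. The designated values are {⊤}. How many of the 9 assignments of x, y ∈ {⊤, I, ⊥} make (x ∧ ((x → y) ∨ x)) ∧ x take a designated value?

Designated under: (x=⊤, y=⊤); (x=⊤, y=I); (x=⊤, y=⊥).

3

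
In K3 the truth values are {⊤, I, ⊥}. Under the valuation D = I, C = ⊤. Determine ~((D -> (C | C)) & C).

⊥

C | C = ⊤ | ⊤ = ⊤
D -> (C | C) = I -> ⊤ = ⊤
(D -> (C | C)) & C = ⊤ & ⊤ = ⊤
~((D -> (C | C)) & C) = ~⊤ = ⊥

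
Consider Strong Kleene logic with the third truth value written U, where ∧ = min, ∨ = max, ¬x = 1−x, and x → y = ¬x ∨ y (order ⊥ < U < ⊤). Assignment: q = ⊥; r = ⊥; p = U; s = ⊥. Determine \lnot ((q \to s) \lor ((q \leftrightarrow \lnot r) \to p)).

⊥

q \to s = ⊥ \to ⊥ = ⊤
\lnot r = \lnot ⊥ = ⊤
q \leftrightarrow \lnot r = ⊥ \leftrightarrow ⊤ = ⊥
(q \leftrightarrow \lnot r) \to p = ⊥ \to U = ⊤  [\lnot ⊥ \lor U]
(q \to s) \lor ((q \leftrightarrow \lnot r) \to p) = ⊤ \lor ⊤ = ⊤
\lnot ((q \to s) \lor ((q \leftrightarrow \lnot r) \to p)) = \lnot ⊤ = ⊥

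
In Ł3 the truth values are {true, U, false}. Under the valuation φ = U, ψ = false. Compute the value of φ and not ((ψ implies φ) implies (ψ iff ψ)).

ψ implies φ = false implies U = true  [min(1, 1−0+½)]
ψ iff ψ = false iff false = true
(ψ implies φ) implies (ψ iff ψ) = true implies true = true
not ((ψ implies φ) implies (ψ iff ψ)) = not true = false
φ and not ((ψ implies φ) implies (ψ iff ψ)) = U and false = false

false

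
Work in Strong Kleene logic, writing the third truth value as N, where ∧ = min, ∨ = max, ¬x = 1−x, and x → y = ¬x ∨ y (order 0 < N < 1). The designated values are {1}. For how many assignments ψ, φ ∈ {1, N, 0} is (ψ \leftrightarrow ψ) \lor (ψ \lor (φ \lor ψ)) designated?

7

Of the 9 assignments, 7 give a value in {1}.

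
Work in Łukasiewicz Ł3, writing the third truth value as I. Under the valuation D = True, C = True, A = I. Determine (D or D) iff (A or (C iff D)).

D or D = True or True = True
C iff D = True iff True = True
A or (C iff D) = I or True = True
(D or D) iff (A or (C iff D)) = True iff True = True

True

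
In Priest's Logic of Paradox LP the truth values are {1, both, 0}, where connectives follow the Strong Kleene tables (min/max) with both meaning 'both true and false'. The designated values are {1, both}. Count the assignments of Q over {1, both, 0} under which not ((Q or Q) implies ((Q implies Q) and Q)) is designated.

Q=1: 0 ·
Q=both: both ✓
Q=0: 0 ·

1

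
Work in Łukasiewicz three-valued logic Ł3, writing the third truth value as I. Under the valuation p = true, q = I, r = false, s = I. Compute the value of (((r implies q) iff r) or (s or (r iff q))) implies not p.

I

r implies q = false implies I = true
(r implies q) iff r = true iff false = false
r iff q = false iff I = I
s or (r iff q) = I or I = I
((r implies q) iff r) or (s or (r iff q)) = false or I = I
not p = not true = false
(((r implies q) iff r) or (s or (r iff q))) implies not p = I implies false = I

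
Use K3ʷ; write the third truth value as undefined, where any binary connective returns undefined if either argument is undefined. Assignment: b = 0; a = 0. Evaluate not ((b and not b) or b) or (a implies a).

not b = not 0 = 1
b and not b = 0 and 1 = 0
(b and not b) or b = 0 or 0 = 0
not ((b and not b) or b) = not 0 = 1
a implies a = 0 implies 0 = 1
not ((b and not b) or b) or (a implies a) = 1 or 1 = 1

1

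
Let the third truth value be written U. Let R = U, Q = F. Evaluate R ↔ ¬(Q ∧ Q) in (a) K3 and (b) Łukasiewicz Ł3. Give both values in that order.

In K3: Q ∧ Q = F ∧ F = F
¬(Q ∧ Q) = ¬F = T
R ↔ ¬(Q ∧ Q) = U ↔ T = U
In Łukasiewicz Ł3: Q ∧ Q = F ∧ F = F
¬(Q ∧ Q) = ¬F = T
R ↔ ¬(Q ∧ Q) = U ↔ T = U

U; U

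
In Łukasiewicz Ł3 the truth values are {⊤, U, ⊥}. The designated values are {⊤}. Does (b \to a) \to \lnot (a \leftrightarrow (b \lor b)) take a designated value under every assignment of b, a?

Countermodel: b=⊤, a=⊤ gives ⊥, which is not designated.

No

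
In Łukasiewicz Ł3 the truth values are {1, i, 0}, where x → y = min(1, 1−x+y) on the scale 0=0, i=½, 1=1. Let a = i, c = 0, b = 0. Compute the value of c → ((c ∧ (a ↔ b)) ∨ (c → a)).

a ↔ b = i ↔ 0 = i  [1 − |½−0|]
c ∧ (a ↔ b) = 0 ∧ i = 0
c → a = 0 → i = 1
(c ∧ (a ↔ b)) ∨ (c → a) = 0 ∨ 1 = 1
c → ((c ∧ (a ↔ b)) ∨ (c → a)) = 0 → 1 = 1

1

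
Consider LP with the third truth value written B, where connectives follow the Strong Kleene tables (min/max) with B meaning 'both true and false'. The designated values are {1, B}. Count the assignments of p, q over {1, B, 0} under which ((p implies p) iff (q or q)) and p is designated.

Of the 9 assignments, 5 give a value in {1, B}.

5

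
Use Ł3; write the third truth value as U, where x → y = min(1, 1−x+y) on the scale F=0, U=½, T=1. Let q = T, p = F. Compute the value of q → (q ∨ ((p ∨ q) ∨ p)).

T

p ∨ q = F ∨ T = T
(p ∨ q) ∨ p = T ∨ F = T
q ∨ ((p ∨ q) ∨ p) = T ∨ T = T
q → (q ∨ ((p ∨ q) ∨ p)) = T → T = T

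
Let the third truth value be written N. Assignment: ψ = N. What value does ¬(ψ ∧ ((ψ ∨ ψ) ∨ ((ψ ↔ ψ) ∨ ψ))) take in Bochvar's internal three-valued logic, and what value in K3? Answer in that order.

N; N

In Bochvar's internal three-valued logic: ψ ∨ ψ = N ∨ N = N
ψ ↔ ψ = N ↔ N = N
(ψ ↔ ψ) ∨ ψ = N ∨ N = N
(ψ ∨ ψ) ∨ ((ψ ↔ ψ) ∨ ψ) = N ∨ N = N
ψ ∧ ((ψ ∨ ψ) ∨ ((ψ ↔ ψ) ∨ ψ)) = N ∧ N = N
¬(ψ ∧ ((ψ ∨ ψ) ∨ ((ψ ↔ ψ) ∨ ψ))) = ¬N = N
In K3: ψ ∨ ψ = N ∨ N = N
ψ ↔ ψ = N ↔ N = N
(ψ ↔ ψ) ∨ ψ = N ∨ N = N
(ψ ∨ ψ) ∨ ((ψ ↔ ψ) ∨ ψ) = N ∨ N = N
ψ ∧ ((ψ ∨ ψ) ∨ ((ψ ↔ ψ) ∨ ψ)) = N ∧ N = N
¬(ψ ∧ ((ψ ∨ ψ) ∨ ((ψ ↔ ψ) ∨ ψ))) = ¬N = N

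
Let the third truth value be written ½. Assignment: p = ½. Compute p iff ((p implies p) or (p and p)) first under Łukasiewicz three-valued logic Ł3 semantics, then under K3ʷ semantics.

In Łukasiewicz three-valued logic Ł3: p implies p = ½ implies ½ = ⊤
p and p = ½ and ½ = ½
(p implies p) or (p and p) = ⊤ or ½ = ⊤
p iff ((p implies p) or (p and p)) = ½ iff ⊤ = ½
In K3ʷ: p implies p = ½ implies ½ = ½  [any arg is the third value ⇒ result is the third value]
p and p = ½ and ½ = ½
(p implies p) or (p and p) = ½ or ½ = ½
p iff ((p implies p) or (p and p)) = ½ iff ½ = ½

½; ½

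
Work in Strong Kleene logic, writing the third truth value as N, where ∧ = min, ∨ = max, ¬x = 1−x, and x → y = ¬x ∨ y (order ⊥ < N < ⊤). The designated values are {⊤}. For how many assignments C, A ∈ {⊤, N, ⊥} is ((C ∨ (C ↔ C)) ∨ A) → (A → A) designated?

Of the 9 assignments, 6 give a value in {⊤}.

6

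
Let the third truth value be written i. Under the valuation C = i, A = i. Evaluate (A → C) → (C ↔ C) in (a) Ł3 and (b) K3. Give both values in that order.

True; i

In Ł3: A → C = i → i = True
C ↔ C = i ↔ i = True
(A → C) → (C ↔ C) = True → True = True
In K3: A → C = i → i = i  [¬i ∨ i]
C ↔ C = i ↔ i = i
(A → C) → (C ↔ C) = i → i = i
They differ because Ł3 and K3 treat i differently under implication.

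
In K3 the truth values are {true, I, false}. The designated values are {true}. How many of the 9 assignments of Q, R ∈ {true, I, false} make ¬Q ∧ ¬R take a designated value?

Designated under: (Q=false, R=false).

1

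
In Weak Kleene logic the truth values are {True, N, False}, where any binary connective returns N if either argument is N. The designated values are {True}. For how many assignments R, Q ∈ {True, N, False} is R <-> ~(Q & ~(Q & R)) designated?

Designated under: (R=True, Q=True); (R=True, Q=False); (R=False, Q=True).

3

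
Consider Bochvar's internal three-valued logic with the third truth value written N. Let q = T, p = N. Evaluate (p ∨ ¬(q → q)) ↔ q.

N

q → q = T → T = T
¬(q → q) = ¬T = F
p ∨ ¬(q → q) = N ∨ F = N
(p ∨ ¬(q → q)) ↔ q = N ↔ T = N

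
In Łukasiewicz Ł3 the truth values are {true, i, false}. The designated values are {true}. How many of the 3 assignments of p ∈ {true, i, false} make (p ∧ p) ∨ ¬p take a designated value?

p=true: true ✓
p=i: i ·
p=false: true ✓

2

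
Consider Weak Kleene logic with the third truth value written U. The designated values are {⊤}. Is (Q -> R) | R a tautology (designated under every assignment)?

No

Countermodel: Q=⊤, R=U gives U, which is not designated.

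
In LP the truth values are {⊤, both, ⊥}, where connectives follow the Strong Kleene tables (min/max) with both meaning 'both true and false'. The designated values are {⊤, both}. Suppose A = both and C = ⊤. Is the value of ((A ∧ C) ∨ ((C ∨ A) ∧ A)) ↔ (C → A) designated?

A ∧ C = both ∧ ⊤ = both
C ∨ A = ⊤ ∨ both = ⊤
(C ∨ A) ∧ A = ⊤ ∧ both = both
(A ∧ C) ∨ ((C ∨ A) ∧ A) = both ∨ both = both
C → A = ⊤ → both = both  [¬⊤ ∨ both]
((A ∧ C) ∨ ((C ∨ A) ∧ A)) ↔ (C → A) = both ↔ both = both
both ∈ {⊤, both}.

Yes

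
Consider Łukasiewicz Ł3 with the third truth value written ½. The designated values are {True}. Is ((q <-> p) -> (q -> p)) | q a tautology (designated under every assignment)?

Every assignment of q, p over {True, ½, False} gives a value in {True}.
In particular, with q=½, p=½: ((q <-> p) -> (q -> p)) | q = True.

Yes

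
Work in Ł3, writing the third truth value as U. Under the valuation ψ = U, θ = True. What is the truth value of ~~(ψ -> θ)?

ψ -> θ = U -> True = True
~(ψ -> θ) = ~True = False
~~(ψ -> θ) = ~False = True

True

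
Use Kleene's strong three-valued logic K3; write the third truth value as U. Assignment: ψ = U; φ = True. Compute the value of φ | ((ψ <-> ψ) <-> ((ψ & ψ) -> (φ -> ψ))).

True

ψ <-> ψ = U <-> U = U
ψ & ψ = U & U = U
φ -> ψ = True -> U = U
(ψ & ψ) -> (φ -> ψ) = U -> U = U
(ψ <-> ψ) <-> ((ψ & ψ) -> (φ -> ψ)) = U <-> U = U
φ | ((ψ <-> ψ) <-> ((ψ & ψ) -> (φ -> ψ))) = True | U = True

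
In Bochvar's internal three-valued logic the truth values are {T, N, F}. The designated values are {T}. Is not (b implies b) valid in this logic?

Countermodel: b=T gives F, which is not designated.

No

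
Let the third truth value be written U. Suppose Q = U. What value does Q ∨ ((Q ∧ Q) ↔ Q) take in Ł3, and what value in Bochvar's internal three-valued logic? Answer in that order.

1; U

In Ł3: Q ∧ Q = U ∧ U = U
(Q ∧ Q) ↔ Q = U ↔ U = 1
Q ∨ ((Q ∧ Q) ↔ Q) = U ∨ 1 = 1
In Bochvar's internal three-valued logic: Q ∧ Q = U ∧ U = U
(Q ∧ Q) ↔ Q = U ↔ U = U
Q ∨ ((Q ∧ Q) ↔ Q) = U ∨ U = U
They differ because Ł3 and Bochvar's internal three-valued logic treat U differently under the binary connectives.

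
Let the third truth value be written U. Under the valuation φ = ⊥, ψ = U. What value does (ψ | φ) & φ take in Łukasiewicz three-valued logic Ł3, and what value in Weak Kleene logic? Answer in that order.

⊥; U

In Łukasiewicz three-valued logic Ł3: ψ | φ = U | ⊥ = U
(ψ | φ) & φ = U & ⊥ = ⊥
In Weak Kleene logic: ψ | φ = U | ⊥ = U
(ψ | φ) & φ = U & ⊥ = U
They differ because Łukasiewicz three-valued logic Ł3 and Weak Kleene logic treat U differently under the binary connectives.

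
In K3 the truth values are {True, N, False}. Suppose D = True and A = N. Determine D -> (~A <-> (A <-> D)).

N

~A = ~N = N
A <-> D = N <-> True = N
~A <-> (A <-> D) = N <-> N = N
D -> (~A <-> (A <-> D)) = True -> N = N  [~True | N]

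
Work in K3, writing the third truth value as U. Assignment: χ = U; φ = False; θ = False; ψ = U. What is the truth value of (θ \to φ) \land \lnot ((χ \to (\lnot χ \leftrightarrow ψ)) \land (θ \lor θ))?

True

θ \to φ = False \to False = True
\lnot χ = \lnot U = U
\lnot χ \leftrightarrow ψ = U \leftrightarrow U = U
χ \to (\lnot χ \leftrightarrow ψ) = U \to U = U  [\lnot U \lor U]
θ \lor θ = False \lor False = False
(χ \to (\lnot χ \leftrightarrow ψ)) \land (θ \lor θ) = U \land False = False
\lnot ((χ \to (\lnot χ \leftrightarrow ψ)) \land (θ \lor θ)) = \lnot False = True
(θ \to φ) \land \lnot ((χ \to (\lnot χ \leftrightarrow ψ)) \land (θ \lor θ)) = True \land True = True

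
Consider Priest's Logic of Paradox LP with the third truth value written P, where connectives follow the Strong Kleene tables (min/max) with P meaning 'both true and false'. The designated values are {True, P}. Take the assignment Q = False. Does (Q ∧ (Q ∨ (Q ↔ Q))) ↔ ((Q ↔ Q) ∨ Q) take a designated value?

No

Q ↔ Q = False ↔ False = True
Q ∨ (Q ↔ Q) = False ∨ True = True
Q ∧ (Q ∨ (Q ↔ Q)) = False ∧ True = False
Q ↔ Q = False ↔ False = True
(Q ↔ Q) ∨ Q = True ∨ False = True
(Q ∧ (Q ∨ (Q ↔ Q))) ↔ ((Q ↔ Q) ∨ Q) = False ↔ True = False
False ∉ {True, P}.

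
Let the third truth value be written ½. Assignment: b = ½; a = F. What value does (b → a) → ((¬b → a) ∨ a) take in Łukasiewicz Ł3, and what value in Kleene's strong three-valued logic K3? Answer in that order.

T; ½

In Łukasiewicz Ł3: b → a = ½ → F = ½  [min(1, 1−½+0)]
¬b = ¬½ = ½
¬b → a = ½ → F = ½
(¬b → a) ∨ a = ½ ∨ F = ½
(b → a) → ((¬b → a) ∨ a) = ½ → ½ = T
In Kleene's strong three-valued logic K3: b → a = ½ → F = ½  [¬½ ∨ F]
¬b = ¬½ = ½
¬b → a = ½ → F = ½
(¬b → a) ∨ a = ½ ∨ F = ½
(b → a) → ((¬b → a) ∨ a) = ½ → ½ = ½
They differ because Łukasiewicz Ł3 and Kleene's strong three-valued logic K3 treat ½ differently under implication.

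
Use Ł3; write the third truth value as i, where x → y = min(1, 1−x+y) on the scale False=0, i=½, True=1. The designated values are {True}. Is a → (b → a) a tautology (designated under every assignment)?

Every assignment of a, b over {True, i, False} gives a value in {True}.
In particular, with a=i, b=i: a → (b → a) = True.

Yes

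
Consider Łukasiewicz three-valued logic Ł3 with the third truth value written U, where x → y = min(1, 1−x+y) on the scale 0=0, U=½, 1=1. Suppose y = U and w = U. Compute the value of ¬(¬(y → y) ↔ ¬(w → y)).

0

y → y = U → U = 1  [min(1, 1−½+½)]
¬(y → y) = ¬1 = 0
w → y = U → U = 1
¬(w → y) = ¬1 = 0
¬(y → y) ↔ ¬(w → y) = 0 ↔ 0 = 1
¬(¬(y → y) ↔ ¬(w → y)) = ¬1 = 0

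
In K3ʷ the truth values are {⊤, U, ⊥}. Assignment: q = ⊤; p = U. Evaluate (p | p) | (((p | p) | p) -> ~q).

p | p = U | U = U
p | p = U | U = U
(p | p) | p = U | U = U
~q = ~⊤ = ⊥
((p | p) | p) -> ~q = U -> ⊥ = U
(p | p) | (((p | p) | p) -> ~q) = U | U = U

U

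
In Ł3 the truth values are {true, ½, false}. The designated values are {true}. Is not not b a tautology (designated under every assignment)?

No

Countermodel: b=½ gives ½, which is not designated.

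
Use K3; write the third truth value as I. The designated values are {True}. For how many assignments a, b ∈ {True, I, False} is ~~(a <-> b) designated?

2

Designated under: (a=True, b=True); (a=False, b=False).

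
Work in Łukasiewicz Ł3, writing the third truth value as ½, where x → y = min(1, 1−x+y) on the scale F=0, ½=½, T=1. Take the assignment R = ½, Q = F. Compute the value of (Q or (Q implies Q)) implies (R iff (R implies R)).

Q implies Q = F implies F = T
Q or (Q implies Q) = F or T = T
R implies R = ½ implies ½ = T  [min(1, 1−½+½)]
R iff (R implies R) = ½ iff T = ½
(Q or (Q implies Q)) implies (R iff (R implies R)) = T implies ½ = ½

½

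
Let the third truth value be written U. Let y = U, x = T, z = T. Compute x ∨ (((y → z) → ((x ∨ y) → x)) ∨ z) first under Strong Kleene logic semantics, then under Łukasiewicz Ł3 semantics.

In Strong Kleene logic: y → z = U → T = T  [¬U ∨ T]
x ∨ y = T ∨ U = T
(x ∨ y) → x = T → T = T
(y → z) → ((x ∨ y) → x) = T → T = T
((y → z) → ((x ∨ y) → x)) ∨ z = T ∨ T = T
x ∨ (((y → z) → ((x ∨ y) → x)) ∨ z) = T ∨ T = T
In Łukasiewicz Ł3: y → z = U → T = T  [min(1, 1−½+1)]
x ∨ y = T ∨ U = T
(x ∨ y) → x = T → T = T
(y → z) → ((x ∨ y) → x) = T → T = T
((y → z) → ((x ∨ y) → x)) ∨ z = T ∨ T = T
x ∨ (((y → z) → ((x ∨ y) → x)) ∨ z) = T ∨ T = T

T; T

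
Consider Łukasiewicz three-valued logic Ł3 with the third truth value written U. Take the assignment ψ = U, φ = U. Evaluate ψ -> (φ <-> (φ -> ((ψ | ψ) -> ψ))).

true

ψ | ψ = U | U = U
(ψ | ψ) -> ψ = U -> U = true
φ -> ((ψ | ψ) -> ψ) = U -> true = true
φ <-> (φ -> ((ψ | ψ) -> ψ)) = U <-> true = U
ψ -> (φ <-> (φ -> ((ψ | ψ) -> ψ))) = U -> U = true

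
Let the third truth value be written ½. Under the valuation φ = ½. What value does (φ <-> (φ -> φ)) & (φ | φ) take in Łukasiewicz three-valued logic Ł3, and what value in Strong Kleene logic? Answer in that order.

In Łukasiewicz three-valued logic Ł3: φ -> φ = ½ -> ½ = T
φ <-> (φ -> φ) = ½ <-> T = ½
φ | φ = ½ | ½ = ½
(φ <-> (φ -> φ)) & (φ | φ) = ½ & ½ = ½
In Strong Kleene logic: φ -> φ = ½ -> ½ = ½  [~½ | ½]
φ <-> (φ -> φ) = ½ <-> ½ = ½
φ | φ = ½ | ½ = ½
(φ <-> (φ -> φ)) & (φ | φ) = ½ & ½ = ½

½; ½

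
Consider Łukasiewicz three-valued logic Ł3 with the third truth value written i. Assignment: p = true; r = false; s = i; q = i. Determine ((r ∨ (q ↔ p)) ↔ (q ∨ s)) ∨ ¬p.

q ↔ p = i ↔ true = i  [1 − |½−1|]
r ∨ (q ↔ p) = false ∨ i = i
q ∨ s = i ∨ i = i
(r ∨ (q ↔ p)) ↔ (q ∨ s) = i ↔ i = true
¬p = ¬true = false
((r ∨ (q ↔ p)) ↔ (q ∨ s)) ∨ ¬p = true ∨ false = true

true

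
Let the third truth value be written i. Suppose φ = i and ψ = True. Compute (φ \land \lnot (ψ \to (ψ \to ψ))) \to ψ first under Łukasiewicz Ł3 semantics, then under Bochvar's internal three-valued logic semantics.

In Łukasiewicz Ł3: ψ \to ψ = True \to True = True
ψ \to (ψ \to ψ) = True \to True = True
\lnot (ψ \to (ψ \to ψ)) = \lnot True = False
φ \land \lnot (ψ \to (ψ \to ψ)) = i \land False = False
(φ \land \lnot (ψ \to (ψ \to ψ))) \to ψ = False \to True = True
In Bochvar's internal three-valued logic: ψ \to ψ = True \to True = True
ψ \to (ψ \to ψ) = True \to True = True
\lnot (ψ \to (ψ \to ψ)) = \lnot True = False
φ \land \lnot (ψ \to (ψ \to ψ)) = i \land False = i
(φ \land \lnot (ψ \to (ψ \to ψ))) \to ψ = i \to True = i  [any arg is the third value ⇒ result is the third value]
They differ because Łukasiewicz Ł3 and Bochvar's internal three-valued logic treat i differently under the binary connectives.

True; i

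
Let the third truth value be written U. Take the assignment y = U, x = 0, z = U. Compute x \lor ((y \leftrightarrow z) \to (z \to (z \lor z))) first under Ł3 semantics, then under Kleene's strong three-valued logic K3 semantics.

1; U

In Ł3: y \leftrightarrow z = U \leftrightarrow U = 1  [1 − |½−½|]
z \lor z = U \lor U = U
z \to (z \lor z) = U \to U = 1
(y \leftrightarrow z) \to (z \to (z \lor z)) = 1 \to 1 = 1
x \lor ((y \leftrightarrow z) \to (z \to (z \lor z))) = 0 \lor 1 = 1
In Kleene's strong three-valued logic K3: y \leftrightarrow z = U \leftrightarrow U = U
z \lor z = U \lor U = U
z \to (z \lor z) = U \to U = U
(y \leftrightarrow z) \to (z \to (z \lor z)) = U \to U = U
x \lor ((y \leftrightarrow z) \to (z \to (z \lor z))) = 0 \lor U = U
They differ because Ł3 and Kleene's strong three-valued logic K3 treat U differently under implication.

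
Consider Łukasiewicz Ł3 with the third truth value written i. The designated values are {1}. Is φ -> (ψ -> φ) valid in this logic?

Yes

Every assignment of φ, ψ over {1, i, 0} gives a value in {1}.
In particular, with φ=i, ψ=i: φ -> (ψ -> φ) = 1.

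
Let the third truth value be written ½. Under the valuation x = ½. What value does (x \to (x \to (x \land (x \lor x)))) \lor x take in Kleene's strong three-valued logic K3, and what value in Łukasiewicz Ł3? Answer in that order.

½; 1

In Kleene's strong three-valued logic K3: x \lor x = ½ \lor ½ = ½
x \land (x \lor x) = ½ \land ½ = ½
x \to (x \land (x \lor x)) = ½ \to ½ = ½
x \to (x \to (x \land (x \lor x))) = ½ \to ½ = ½
(x \to (x \to (x \land (x \lor x)))) \lor x = ½ \lor ½ = ½
In Łukasiewicz Ł3: x \lor x = ½ \lor ½ = ½
x \land (x \lor x) = ½ \land ½ = ½
x \to (x \land (x \lor x)) = ½ \to ½ = 1
x \to (x \to (x \land (x \lor x))) = ½ \to 1 = 1
(x \to (x \to (x \land (x \lor x)))) \lor x = 1 \lor ½ = 1
They differ because Kleene's strong three-valued logic K3 and Łukasiewicz Ł3 treat ½ differently under implication.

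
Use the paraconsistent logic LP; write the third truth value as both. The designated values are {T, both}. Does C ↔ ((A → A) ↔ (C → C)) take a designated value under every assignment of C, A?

No

Countermodel: C=F, A=T gives F, which is not designated.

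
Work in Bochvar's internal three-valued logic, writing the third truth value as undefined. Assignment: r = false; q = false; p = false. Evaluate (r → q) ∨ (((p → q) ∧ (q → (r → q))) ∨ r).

r → q = false → false = true
p → q = false → false = true
r → q = false → false = true
q → (r → q) = false → true = true
(p → q) ∧ (q → (r → q)) = true ∧ true = true
((p → q) ∧ (q → (r → q))) ∨ r = true ∨ false = true
(r → q) ∨ (((p → q) ∧ (q → (r → q))) ∨ r) = true ∨ true = true

true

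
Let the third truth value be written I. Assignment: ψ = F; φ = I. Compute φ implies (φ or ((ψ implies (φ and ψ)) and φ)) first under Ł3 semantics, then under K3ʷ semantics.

In Ł3: φ and ψ = I and F = F
ψ implies (φ and ψ) = F implies F = T
(ψ implies (φ and ψ)) and φ = T and I = I
φ or ((ψ implies (φ and ψ)) and φ) = I or I = I
φ implies (φ or ((ψ implies (φ and ψ)) and φ)) = I implies I = T  [min(1, 1−½+½)]
In K3ʷ: φ and ψ = I and F = I
ψ implies (φ and ψ) = F implies I = I  [any arg is the third value ⇒ result is the third value]
(ψ implies (φ and ψ)) and φ = I and I = I
φ or ((ψ implies (φ and ψ)) and φ) = I or I = I
φ implies (φ or ((ψ implies (φ and ψ)) and φ)) = I implies I = I
They differ because Ł3 and K3ʷ treat I differently under the binary connectives.

T; I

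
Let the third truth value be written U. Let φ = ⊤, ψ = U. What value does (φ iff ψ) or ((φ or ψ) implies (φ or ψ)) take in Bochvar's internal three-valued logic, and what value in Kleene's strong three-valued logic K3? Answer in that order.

In Bochvar's internal three-valued logic: φ iff ψ = ⊤ iff U = U
φ or ψ = ⊤ or U = U
φ or ψ = ⊤ or U = U
(φ or ψ) implies (φ or ψ) = U implies U = U  [any arg is the third value ⇒ result is the third value]
(φ iff ψ) or ((φ or ψ) implies (φ or ψ)) = U or U = U
In Kleene's strong three-valued logic K3: φ iff ψ = ⊤ iff U = U
φ or ψ = ⊤ or U = ⊤
φ or ψ = ⊤ or U = ⊤
(φ or ψ) implies (φ or ψ) = ⊤ implies ⊤ = ⊤
(φ iff ψ) or ((φ or ψ) implies (φ or ψ)) = U or ⊤ = ⊤
They differ because Bochvar's internal three-valued logic and Kleene's strong three-valued logic K3 treat U differently under the binary connectives.

U; ⊤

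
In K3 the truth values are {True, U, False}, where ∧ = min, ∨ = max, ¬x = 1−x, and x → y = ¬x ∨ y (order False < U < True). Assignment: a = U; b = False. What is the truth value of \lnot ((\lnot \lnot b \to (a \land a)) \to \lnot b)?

False

\lnot b = \lnot False = True
\lnot \lnot b = \lnot True = False
a \land a = U \land U = U
\lnot \lnot b \to (a \land a) = False \to U = True
\lnot b = \lnot False = True
(\lnot \lnot b \to (a \land a)) \to \lnot b = True \to True = True
\lnot ((\lnot \lnot b \to (a \land a)) \to \lnot b) = \lnot True = False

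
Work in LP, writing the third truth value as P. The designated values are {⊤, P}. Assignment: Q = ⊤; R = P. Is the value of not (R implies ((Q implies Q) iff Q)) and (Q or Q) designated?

Q implies Q = ⊤ implies ⊤ = ⊤
(Q implies Q) iff Q = ⊤ iff ⊤ = ⊤
R implies ((Q implies Q) iff Q) = P implies ⊤ = ⊤
not (R implies ((Q implies Q) iff Q)) = not ⊤ = ⊥
Q or Q = ⊤ or ⊤ = ⊤
not (R implies ((Q implies Q) iff Q)) and (Q or Q) = ⊥ and ⊤ = ⊥
⊥ ∉ {⊤, P}.

No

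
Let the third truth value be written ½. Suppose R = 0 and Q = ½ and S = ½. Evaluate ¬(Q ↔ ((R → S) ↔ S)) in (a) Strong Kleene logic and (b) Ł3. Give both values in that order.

½; 0

In Strong Kleene logic: R → S = 0 → ½ = 1  [¬0 ∨ ½]
(R → S) ↔ S = 1 ↔ ½ = ½
Q ↔ ((R → S) ↔ S) = ½ ↔ ½ = ½
¬(Q ↔ ((R → S) ↔ S)) = ¬½ = ½
In Ł3: R → S = 0 → ½ = 1  [min(1, 1−0+½)]
(R → S) ↔ S = 1 ↔ ½ = ½
Q ↔ ((R → S) ↔ S) = ½ ↔ ½ = 1
¬(Q ↔ ((R → S) ↔ S)) = ¬1 = 0
They differ because Strong Kleene logic and Ł3 treat ½ differently under implication.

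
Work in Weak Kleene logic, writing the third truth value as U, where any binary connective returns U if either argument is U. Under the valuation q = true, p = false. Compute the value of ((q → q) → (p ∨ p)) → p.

true

q → q = true → true = true
p ∨ p = false ∨ false = false
(q → q) → (p ∨ p) = true → false = false
((q → q) → (p ∨ p)) → p = false → false = true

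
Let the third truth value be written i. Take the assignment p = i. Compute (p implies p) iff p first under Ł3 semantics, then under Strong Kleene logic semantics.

i; i

In Ł3: p implies p = i implies i = T  [min(1, 1−½+½)]
(p implies p) iff p = T iff i = i
In Strong Kleene logic: p implies p = i implies i = i  [not i or i]
(p implies p) iff p = i iff i = i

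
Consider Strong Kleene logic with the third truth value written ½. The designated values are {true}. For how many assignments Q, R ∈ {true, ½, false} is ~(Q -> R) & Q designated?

Designated under: (Q=true, R=false).

1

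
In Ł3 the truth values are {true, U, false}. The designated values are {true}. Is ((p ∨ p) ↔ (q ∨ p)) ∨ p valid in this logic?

No

Countermodel: p=U, q=true gives U, which is not designated.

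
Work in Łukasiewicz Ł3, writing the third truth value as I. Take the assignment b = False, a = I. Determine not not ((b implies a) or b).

True

b implies a = False implies I = True  [min(1, 1−0+½)]
(b implies a) or b = True or False = True
not ((b implies a) or b) = not True = False
not not ((b implies a) or b) = not False = True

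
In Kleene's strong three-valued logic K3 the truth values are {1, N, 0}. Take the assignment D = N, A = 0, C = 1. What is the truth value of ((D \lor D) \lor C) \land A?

0

D \lor D = N \lor N = N
(D \lor D) \lor C = N \lor 1 = 1
((D \lor D) \lor C) \land A = 1 \land 0 = 0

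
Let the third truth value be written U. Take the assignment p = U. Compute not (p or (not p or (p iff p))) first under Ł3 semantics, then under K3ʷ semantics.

In Ł3: not p = not U = U
p iff p = U iff U = T  [1 − |½−½|]
not p or (p iff p) = U or T = T
p or (not p or (p iff p)) = U or T = T
not (p or (not p or (p iff p))) = not T = F
In K3ʷ: not p = not U = U
p iff p = U iff U = U
not p or (p iff p) = U or U = U
p or (not p or (p iff p)) = U or U = U
not (p or (not p or (p iff p))) = not U = U
They differ because Ł3 and K3ʷ treat U differently under the binary connectives.

F; U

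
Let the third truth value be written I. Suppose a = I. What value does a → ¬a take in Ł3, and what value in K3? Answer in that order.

True; I

In Ł3: ¬a = ¬I = I
a → ¬a = I → I = True  [min(1, 1−½+½)]
In K3: ¬a = ¬I = I
a → ¬a = I → I = I  [¬I ∨ I]
They differ because Ł3 and K3 treat I differently under implication.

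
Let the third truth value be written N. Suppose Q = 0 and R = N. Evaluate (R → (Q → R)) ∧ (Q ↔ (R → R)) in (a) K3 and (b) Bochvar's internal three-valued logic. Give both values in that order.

N; N

In K3: Q → R = 0 → N = 1  [¬0 ∨ N]
R → (Q → R) = N → 1 = 1
R → R = N → N = N
Q ↔ (R → R) = 0 ↔ N = N
(R → (Q → R)) ∧ (Q ↔ (R → R)) = 1 ∧ N = N
In Bochvar's internal three-valued logic: Q → R = 0 → N = N  [any arg is the third value ⇒ result is the third value]
R → (Q → R) = N → N = N
R → R = N → N = N
Q ↔ (R → R) = 0 ↔ N = N
(R → (Q → R)) ∧ (Q ↔ (R → R)) = N ∧ N = N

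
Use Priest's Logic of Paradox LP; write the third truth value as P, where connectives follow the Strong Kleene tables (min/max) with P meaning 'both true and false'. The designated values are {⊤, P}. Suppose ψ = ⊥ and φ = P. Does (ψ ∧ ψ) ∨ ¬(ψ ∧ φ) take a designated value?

Yes

ψ ∧ ψ = ⊥ ∧ ⊥ = ⊥
ψ ∧ φ = ⊥ ∧ P = ⊥
¬(ψ ∧ φ) = ¬⊥ = ⊤
(ψ ∧ ψ) ∨ ¬(ψ ∧ φ) = ⊥ ∨ ⊤ = ⊤
⊤ ∈ {⊤, P}.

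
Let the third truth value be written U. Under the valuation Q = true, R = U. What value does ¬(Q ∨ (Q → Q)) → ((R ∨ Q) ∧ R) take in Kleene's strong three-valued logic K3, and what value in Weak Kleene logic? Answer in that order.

In Kleene's strong three-valued logic K3: Q → Q = true → true = true
Q ∨ (Q → Q) = true ∨ true = true
¬(Q ∨ (Q → Q)) = ¬true = false
R ∨ Q = U ∨ true = true
(R ∨ Q) ∧ R = true ∧ U = U
¬(Q ∨ (Q → Q)) → ((R ∨ Q) ∧ R) = false → U = true  [¬false ∨ U]
In Weak Kleene logic: Q → Q = true → true = true
Q ∨ (Q → Q) = true ∨ true = true
¬(Q ∨ (Q → Q)) = ¬true = false
R ∨ Q = U ∨ true = U
(R ∨ Q) ∧ R = U ∧ U = U
¬(Q ∨ (Q → Q)) → ((R ∨ Q) ∧ R) = false → U = U  [any arg is the third value ⇒ result is the third value]
They differ because Kleene's strong three-valued logic K3 and Weak Kleene logic treat U differently under the binary connectives.

true; U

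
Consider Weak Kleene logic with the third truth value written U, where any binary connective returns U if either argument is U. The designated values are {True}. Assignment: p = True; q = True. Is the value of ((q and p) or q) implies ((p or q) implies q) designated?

Yes

q and p = True and True = True
(q and p) or q = True or True = True
p or q = True or True = True
(p or q) implies q = True implies True = True
((q and p) or q) implies ((p or q) implies q) = True implies True = True
True ∈ {True}.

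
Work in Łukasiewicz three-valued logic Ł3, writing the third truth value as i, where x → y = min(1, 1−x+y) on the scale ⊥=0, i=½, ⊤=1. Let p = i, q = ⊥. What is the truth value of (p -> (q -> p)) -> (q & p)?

q -> p = ⊥ -> i = ⊤  [min(1, 1−0+½)]
p -> (q -> p) = i -> ⊤ = ⊤
q & p = ⊥ & i = ⊥
(p -> (q -> p)) -> (q & p) = ⊤ -> ⊥ = ⊥

⊥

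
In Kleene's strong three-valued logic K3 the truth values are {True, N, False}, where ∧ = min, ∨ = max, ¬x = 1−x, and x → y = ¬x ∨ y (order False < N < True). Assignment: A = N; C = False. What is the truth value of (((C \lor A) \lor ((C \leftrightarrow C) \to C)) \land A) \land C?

False

C \lor A = False \lor N = N
C \leftrightarrow C = False \leftrightarrow False = True
(C \leftrightarrow C) \to C = True \to False = False
(C \lor A) \lor ((C \leftrightarrow C) \to C) = N \lor False = N
((C \lor A) \lor ((C \leftrightarrow C) \to C)) \land A = N \land N = N
(((C \lor A) \lor ((C \leftrightarrow C) \to C)) \land A) \land C = N \land False = False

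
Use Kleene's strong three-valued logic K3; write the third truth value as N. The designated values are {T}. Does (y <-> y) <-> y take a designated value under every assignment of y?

Countermodel: y=N gives N, which is not designated.

No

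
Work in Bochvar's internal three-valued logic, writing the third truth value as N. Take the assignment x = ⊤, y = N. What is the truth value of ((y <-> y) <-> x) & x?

y <-> y = N <-> N = N
(y <-> y) <-> x = N <-> ⊤ = N
((y <-> y) <-> x) & x = N & ⊤ = N

N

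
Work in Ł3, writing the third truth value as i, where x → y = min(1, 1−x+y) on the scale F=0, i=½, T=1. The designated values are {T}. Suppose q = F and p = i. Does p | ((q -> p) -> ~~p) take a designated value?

No

q -> p = F -> i = T  [min(1, 1−0+½)]
~p = ~i = i
~~p = ~i = i
(q -> p) -> ~~p = T -> i = i
p | ((q -> p) -> ~~p) = i | i = i
i ∉ {T}.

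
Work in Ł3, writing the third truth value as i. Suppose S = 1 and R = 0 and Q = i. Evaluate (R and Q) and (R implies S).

0

R and Q = 0 and i = 0
R implies S = 0 implies 1 = 1
(R and Q) and (R implies S) = 0 and 1 = 0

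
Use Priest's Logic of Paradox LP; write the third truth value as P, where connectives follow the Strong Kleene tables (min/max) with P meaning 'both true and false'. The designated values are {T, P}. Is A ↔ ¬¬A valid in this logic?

Yes

Every assignment of A over {T, P, F} gives a value in {T, P}.
In particular, with A=P: A ↔ ¬¬A = P.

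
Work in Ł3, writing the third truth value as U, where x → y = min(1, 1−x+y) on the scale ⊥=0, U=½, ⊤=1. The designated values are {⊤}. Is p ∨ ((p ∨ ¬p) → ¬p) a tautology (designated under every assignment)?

Every assignment of p over {⊤, U, ⊥} gives a value in {⊤}.
In particular, with p=U: p ∨ ((p ∨ ¬p) → ¬p) = ⊤.

Yes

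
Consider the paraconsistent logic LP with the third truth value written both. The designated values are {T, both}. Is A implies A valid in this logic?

Yes

Every assignment of A over {T, both, F} gives a value in {T, both}.
In particular, with A=both: A implies A = both.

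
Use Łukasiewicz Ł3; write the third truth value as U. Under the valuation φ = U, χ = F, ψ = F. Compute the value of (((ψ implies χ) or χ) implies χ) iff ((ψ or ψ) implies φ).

F

ψ implies χ = F implies F = T
(ψ implies χ) or χ = T or F = T
((ψ implies χ) or χ) implies χ = T implies F = F
ψ or ψ = F or F = F
(ψ or ψ) implies φ = F implies U = T  [min(1, 1−0+½)]
(((ψ implies χ) or χ) implies χ) iff ((ψ or ψ) implies φ) = F iff T = F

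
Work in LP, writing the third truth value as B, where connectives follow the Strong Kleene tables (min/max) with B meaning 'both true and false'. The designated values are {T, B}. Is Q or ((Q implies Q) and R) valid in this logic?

No

Countermodel: Q=F, R=F gives F, which is not designated.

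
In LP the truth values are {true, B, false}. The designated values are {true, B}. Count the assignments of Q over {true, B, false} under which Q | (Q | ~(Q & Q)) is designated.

3

Q=true: true ✓
Q=B: B ✓
Q=false: true ✓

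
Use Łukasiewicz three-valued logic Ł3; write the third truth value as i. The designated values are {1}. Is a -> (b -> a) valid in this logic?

Yes

Every assignment of a, b over {1, i, 0} gives a value in {1}.
In particular, with a=i, b=i: a -> (b -> a) = 1.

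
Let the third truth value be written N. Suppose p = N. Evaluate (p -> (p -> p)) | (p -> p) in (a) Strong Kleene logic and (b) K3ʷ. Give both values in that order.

N; N

In Strong Kleene logic: p -> p = N -> N = N
p -> (p -> p) = N -> N = N
p -> p = N -> N = N
(p -> (p -> p)) | (p -> p) = N | N = N
In K3ʷ: p -> p = N -> N = N  [any arg is the third value ⇒ result is the third value]
p -> (p -> p) = N -> N = N
p -> p = N -> N = N
(p -> (p -> p)) | (p -> p) = N | N = N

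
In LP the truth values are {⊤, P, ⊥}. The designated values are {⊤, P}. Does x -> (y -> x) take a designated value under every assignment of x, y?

Every assignment of x, y over {⊤, P, ⊥} gives a value in {⊤, P}.
In particular, with x=P, y=P: x -> (y -> x) = P.

Yes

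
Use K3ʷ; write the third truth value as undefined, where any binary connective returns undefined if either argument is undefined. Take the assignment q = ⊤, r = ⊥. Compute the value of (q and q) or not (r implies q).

q and q = ⊤ and ⊤ = ⊤
r implies q = ⊥ implies ⊤ = ⊤
not (r implies q) = not ⊤ = ⊥
(q and q) or not (r implies q) = ⊤ or ⊥ = ⊤

⊤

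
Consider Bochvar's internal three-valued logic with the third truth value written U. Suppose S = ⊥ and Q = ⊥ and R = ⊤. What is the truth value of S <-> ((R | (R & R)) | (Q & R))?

R & R = ⊤ & ⊤ = ⊤
R | (R & R) = ⊤ | ⊤ = ⊤
Q & R = ⊥ & ⊤ = ⊥
(R | (R & R)) | (Q & R) = ⊤ | ⊥ = ⊤
S <-> ((R | (R & R)) | (Q & R)) = ⊥ <-> ⊤ = ⊥

⊥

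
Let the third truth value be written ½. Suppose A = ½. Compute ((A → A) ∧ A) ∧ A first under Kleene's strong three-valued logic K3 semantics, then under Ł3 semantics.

In Kleene's strong three-valued logic K3: A → A = ½ → ½ = ½
(A → A) ∧ A = ½ ∧ ½ = ½
((A → A) ∧ A) ∧ A = ½ ∧ ½ = ½
In Ł3: A → A = ½ → ½ = ⊤  [min(1, 1−½+½)]
(A → A) ∧ A = ⊤ ∧ ½ = ½
((A → A) ∧ A) ∧ A = ½ ∧ ½ = ½

½; ½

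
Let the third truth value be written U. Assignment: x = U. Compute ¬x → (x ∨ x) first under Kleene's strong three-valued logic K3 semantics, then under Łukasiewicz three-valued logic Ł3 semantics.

U; True

In Kleene's strong three-valued logic K3: ¬x = ¬U = U
x ∨ x = U ∨ U = U
¬x → (x ∨ x) = U → U = U  [¬U ∨ U]
In Łukasiewicz three-valued logic Ł3: ¬x = ¬U = U
x ∨ x = U ∨ U = U
¬x → (x ∨ x) = U → U = True  [min(1, 1−½+½)]
They differ because Kleene's strong three-valued logic K3 and Łukasiewicz three-valued logic Ł3 treat U differently under implication.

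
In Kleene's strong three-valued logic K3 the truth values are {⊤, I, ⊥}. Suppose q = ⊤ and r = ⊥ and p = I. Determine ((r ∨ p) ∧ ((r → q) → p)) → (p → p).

I

r ∨ p = ⊥ ∨ I = I
r → q = ⊥ → ⊤ = ⊤
(r → q) → p = ⊤ → I = I
(r ∨ p) ∧ ((r → q) → p) = I ∧ I = I
p → p = I → I = I
((r ∨ p) ∧ ((r → q) → p)) → (p → p) = I → I = I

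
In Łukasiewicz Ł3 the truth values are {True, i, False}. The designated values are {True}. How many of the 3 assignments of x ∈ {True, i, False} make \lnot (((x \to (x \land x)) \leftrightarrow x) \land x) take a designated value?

1

x=True: False ·
x=i: i ·
x=False: True ✓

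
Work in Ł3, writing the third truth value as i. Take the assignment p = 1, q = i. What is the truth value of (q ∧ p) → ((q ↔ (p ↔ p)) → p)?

q ∧ p = i ∧ 1 = i
p ↔ p = 1 ↔ 1 = 1
q ↔ (p ↔ p) = i ↔ 1 = i  [1 − |½−1|]
(q ↔ (p ↔ p)) → p = i → 1 = 1
(q ∧ p) → ((q ↔ (p ↔ p)) → p) = i → 1 = 1

1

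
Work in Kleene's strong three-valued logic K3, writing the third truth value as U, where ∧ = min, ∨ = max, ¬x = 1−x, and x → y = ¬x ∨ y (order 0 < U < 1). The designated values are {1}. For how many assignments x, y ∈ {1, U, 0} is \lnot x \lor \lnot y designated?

Of the 9 assignments, 5 give a value in {1}.

5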